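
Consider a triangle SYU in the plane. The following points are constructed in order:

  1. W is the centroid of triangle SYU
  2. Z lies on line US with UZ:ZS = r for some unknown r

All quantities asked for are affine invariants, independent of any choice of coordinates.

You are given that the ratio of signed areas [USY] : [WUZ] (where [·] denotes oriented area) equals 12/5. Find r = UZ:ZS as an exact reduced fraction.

r = -5

Choose coordinates S = (0, 0), Y = (1, 0), U = (0, 1).
1. W is the centroid of triangle SYU ⇒ W = (1/3, 1/3)
2. With UZ:ZS = r, write λ = r/(r+1) so Z = U + λ·(S−U); Z is affine-linear in λ
Every point depending on Z is an affine combination of Z and λ-independent points, so each such coordinate is linear in λ; the λ² term in each signed area is a multiple of (S−U)×(S−U) = 0, so 2·[USY] and 2·[WUZ] are each linear in λ. Evaluating at λ=0 and λ=1:
  2·[USY] = 1,   2·[WUZ] = 1/3·λ
So [USY]:[WUZ] = (1) / (1/3·λ). Setting this equal to 12/5:
  1 = 12/5·(1/3·λ)  ⇒  λ = 5/4
Then r = λ/(1−λ) = (5/4)/(-1/4) = -5. Check: with r = -5, Z = (0, -1/4) and [USY]:[WUZ] = 12/5 as required.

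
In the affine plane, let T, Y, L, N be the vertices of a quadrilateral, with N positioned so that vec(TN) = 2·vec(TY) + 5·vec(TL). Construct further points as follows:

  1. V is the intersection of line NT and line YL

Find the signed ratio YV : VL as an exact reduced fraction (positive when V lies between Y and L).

Set T = (0, 0), Y = (1, 0), L = (0, 1), N = (2, 5); any affine frame gives the same invariant.
1. V is the intersection of line NT and line YL ⇒ V = (2/7, 5/7)
V = Y + t·(L−Y) with t = 5/7, so YV:VL = t:(1−t) = 5/7:2/7

YV:VL = 5/2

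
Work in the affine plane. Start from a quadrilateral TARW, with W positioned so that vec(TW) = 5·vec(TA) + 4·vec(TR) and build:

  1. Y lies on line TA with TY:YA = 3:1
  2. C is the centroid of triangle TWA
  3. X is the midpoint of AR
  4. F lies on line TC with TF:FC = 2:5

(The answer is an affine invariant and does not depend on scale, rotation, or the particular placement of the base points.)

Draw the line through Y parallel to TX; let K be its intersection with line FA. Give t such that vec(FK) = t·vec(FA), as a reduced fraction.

t = 47/68

Choose coordinates T = (0, 0), A = (1, 0), R = (0, 1), W = (5, 4).
1. Y lies on line TA with TY:YA = 3:1 ⇒ Y = (3/4, 0)
2. C is the centroid of triangle TWA ⇒ C = (2, 4/3)
3. X is the midpoint of AR ⇒ X = (1/2, 1/2)
4. F lies on line TC with TF:FC = 2:5 ⇒ F = (4/7, 8/21)
through Y parallel to TX: direction (1/2, 1/2); meets FA at K = (59/68, 2/17)
K = F + t·(A−F) with t = 47/68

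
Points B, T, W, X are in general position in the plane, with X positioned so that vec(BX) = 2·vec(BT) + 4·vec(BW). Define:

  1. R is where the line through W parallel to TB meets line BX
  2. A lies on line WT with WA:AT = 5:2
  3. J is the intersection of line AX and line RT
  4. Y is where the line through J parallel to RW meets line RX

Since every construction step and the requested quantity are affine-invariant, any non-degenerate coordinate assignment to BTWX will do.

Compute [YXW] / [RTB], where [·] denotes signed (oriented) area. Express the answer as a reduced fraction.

[YXW]:[RTB] = -39/22

Work in coordinates with B = (0, 0), T = (1, 0), W = (0, 1), X = (2, 4).
1. R is where the line through W parallel to TB meets line BX ⇒ R = (1/2, 1)
2. A lies on line WT with WA:AT = 5:2 ⇒ A = (5/7, 2/7)
3. J is the intersection of line AX and line RT ⇒ J = (17/22, 5/11)
4. Y is where the line through J parallel to RW meets line RX ⇒ Y = (5/22, 5/11)
2·[YXW] = 39/22, 2·[RTB] = -1
[YXW]:[RTB] = 39/22:-1 = -39/22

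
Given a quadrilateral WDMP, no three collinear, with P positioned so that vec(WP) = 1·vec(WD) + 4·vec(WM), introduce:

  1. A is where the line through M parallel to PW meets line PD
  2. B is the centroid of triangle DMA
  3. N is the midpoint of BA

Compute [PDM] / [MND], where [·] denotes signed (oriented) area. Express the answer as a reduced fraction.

Choose coordinates W = (0, 0), D = (1, 0), M = (0, 1), P = (1, 4).
1. A is where the line through M parallel to PW meets line PD ⇒ A = (1, 5)
2. B is the centroid of triangle DMA ⇒ B = (2/3, 2)
3. N is the midpoint of BA ⇒ N = (5/6, 7/2)
2·[PDM] = -4, 2·[MND] = -10/3
[PDM]:[MND] = -4:-10/3 = 6/5

[PDM]:[MND] = 6/5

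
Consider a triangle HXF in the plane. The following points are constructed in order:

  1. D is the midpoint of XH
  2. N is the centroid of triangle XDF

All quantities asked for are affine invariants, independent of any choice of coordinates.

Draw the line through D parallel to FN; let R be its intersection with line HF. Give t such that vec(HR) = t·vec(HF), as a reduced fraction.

Choose coordinates H = (0, 0), X = (1, 0), F = (0, 1).
1. D is the midpoint of XH ⇒ D = (1/2, 0)
2. N is the centroid of triangle XDF ⇒ N = (1/2, 1/3)
through D parallel to FN: direction (1/2, -2/3); meets HF at R = (0, 2/3)
R = H + t·(F−H) with t = 2/3

t = 2/3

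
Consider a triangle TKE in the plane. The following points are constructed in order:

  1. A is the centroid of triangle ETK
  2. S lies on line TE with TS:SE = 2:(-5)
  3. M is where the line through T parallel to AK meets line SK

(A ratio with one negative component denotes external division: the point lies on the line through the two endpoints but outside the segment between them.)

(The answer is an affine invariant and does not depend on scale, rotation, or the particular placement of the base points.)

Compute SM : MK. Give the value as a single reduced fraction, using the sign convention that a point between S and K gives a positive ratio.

Work in coordinates with T = (0, 0), K = (1, 0), E = (0, 1).
1. A is the centroid of triangle ETK ⇒ A = (1/3, 1/3)
2. S lies on line TE with TS:SE = 2:(-5) ⇒ S = (0, -2/3)
3. M is where the line through T parallel to AK meets line SK ⇒ M = (4/7, -2/7)
M = S + t·(K−S) with t = 4/7, so SM:MK = t:(1−t) = 4/7:3/7

SM:MK = 4/3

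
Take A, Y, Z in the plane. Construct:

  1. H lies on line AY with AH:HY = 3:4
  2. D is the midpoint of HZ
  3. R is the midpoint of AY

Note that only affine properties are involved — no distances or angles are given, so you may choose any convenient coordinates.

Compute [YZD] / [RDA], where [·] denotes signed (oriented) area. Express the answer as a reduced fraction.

Choose coordinates A = (0, 0), Y = (1, 0), Z = (0, 1).
1. H lies on line AY with AH:HY = 3:4 ⇒ H = (3/7, 0)
2. D is the midpoint of HZ ⇒ D = (3/14, 1/2)
3. R is the midpoint of AY ⇒ R = (1/2, 0)
2·[YZD] = 2/7, 2·[RDA] = 1/4
[YZD]:[RDA] = 2/7:1/4 = 8/7

[YZD]:[RDA] = 8/7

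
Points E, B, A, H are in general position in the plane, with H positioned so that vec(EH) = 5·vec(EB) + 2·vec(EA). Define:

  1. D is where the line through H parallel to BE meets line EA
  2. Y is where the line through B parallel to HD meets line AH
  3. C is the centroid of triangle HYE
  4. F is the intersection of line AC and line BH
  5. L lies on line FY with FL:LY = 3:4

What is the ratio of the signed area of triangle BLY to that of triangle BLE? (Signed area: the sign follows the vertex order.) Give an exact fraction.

Assign E = (0, 0), B = (1, 0), A = (0, 1), H = (5, 2) — the answer is frame-independent, so this choice is without loss of generality.
1. D is where the line through H parallel to BE meets line EA ⇒ D = (0, 2)
2. Y is where the line through B parallel to HD meets line AH ⇒ Y = (-5, 0)
3. C is the centroid of triangle HYE ⇒ C = (0, 2/3)
4. F is the intersection of line AC and line BH ⇒ F = (0, -1/2)
5. L lies on line FY with FL:LY = 3:4 ⇒ L = (-15/7, -2/7)
2·[BLY] = -12/7, 2·[BLE] = -2/7
[BLY]:[BLE] = -12/7:-2/7 = 6

[BLY]:[BLE] = 6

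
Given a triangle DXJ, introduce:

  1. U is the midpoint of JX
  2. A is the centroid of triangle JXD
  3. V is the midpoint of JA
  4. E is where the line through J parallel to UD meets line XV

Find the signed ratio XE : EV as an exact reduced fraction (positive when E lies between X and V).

XE:EV = -4

Work in coordinates with D = (0, 0), X = (1, 0), J = (0, 1).
1. U is the midpoint of JX ⇒ U = (1/2, 1/2)
2. A is the centroid of triangle JXD ⇒ A = (1/3, 1/3)
3. V is the midpoint of JA ⇒ V = (1/6, 2/3)
4. E is where the line through J parallel to UD meets line XV ⇒ E = (-1/9, 8/9)
E = X + t·(V−X) with t = 4/3, so XE:EV = t:(1−t) = 4/3:-1/3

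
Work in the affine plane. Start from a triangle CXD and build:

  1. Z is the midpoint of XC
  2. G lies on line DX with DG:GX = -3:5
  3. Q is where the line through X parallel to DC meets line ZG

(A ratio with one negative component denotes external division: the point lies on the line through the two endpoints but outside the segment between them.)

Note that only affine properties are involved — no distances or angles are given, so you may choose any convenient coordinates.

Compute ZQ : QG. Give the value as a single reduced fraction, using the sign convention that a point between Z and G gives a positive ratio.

ZQ:QG = -1/5

Work in coordinates with C = (0, 0), X = (1, 0), D = (0, 1).
1. Z is the midpoint of XC ⇒ Z = (1/2, 0)
2. G lies on line DX with DG:GX = -3:5 ⇒ G = (-3/2, 5/2)
3. Q is where the line through X parallel to DC meets line ZG ⇒ Q = (1, -5/8)
Q = Z + t·(G−Z) with t = -1/4, so ZQ:QG = t:(1−t) = -1/4:5/4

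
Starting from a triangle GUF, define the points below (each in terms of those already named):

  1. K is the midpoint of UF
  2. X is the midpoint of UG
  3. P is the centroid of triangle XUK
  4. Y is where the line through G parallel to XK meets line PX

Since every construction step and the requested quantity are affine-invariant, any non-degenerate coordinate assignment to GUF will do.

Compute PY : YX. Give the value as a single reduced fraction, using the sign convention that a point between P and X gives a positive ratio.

PY:YX = -4/3

Work in coordinates with G = (0, 0), U = (1, 0), F = (0, 1).
1. K is the midpoint of UF ⇒ K = (1/2, 1/2)
2. X is the midpoint of UG ⇒ X = (1/2, 0)
3. P is the centroid of triangle XUK ⇒ P = (2/3, 1/6)
4. Y is where the line through G parallel to XK meets line PX ⇒ Y = (0, -1/2)
Y = P + t·(X−P) with t = 4, so PY:YX = t:(1−t) = 4:-3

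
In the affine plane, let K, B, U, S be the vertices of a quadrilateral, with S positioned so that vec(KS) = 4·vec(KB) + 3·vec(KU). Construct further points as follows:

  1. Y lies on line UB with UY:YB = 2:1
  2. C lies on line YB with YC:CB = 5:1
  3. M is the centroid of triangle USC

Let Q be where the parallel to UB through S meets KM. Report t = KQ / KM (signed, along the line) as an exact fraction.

t = 7/3

Set K = (0, 0), B = (1, 0), U = (0, 1), S = (4, 3); any affine frame gives the same invariant.
1. Y lies on line UB with UY:YB = 2:1 ⇒ Y = (2/3, 1/3)
2. C lies on line YB with YC:CB = 5:1 ⇒ C = (17/18, 1/18)
3. M is the centroid of triangle USC ⇒ M = (89/54, 73/54)
through S parallel to UB: direction (1, -1); meets KM at Q = (623/162, 511/162)
Q = K + t·(M−K) with t = 7/3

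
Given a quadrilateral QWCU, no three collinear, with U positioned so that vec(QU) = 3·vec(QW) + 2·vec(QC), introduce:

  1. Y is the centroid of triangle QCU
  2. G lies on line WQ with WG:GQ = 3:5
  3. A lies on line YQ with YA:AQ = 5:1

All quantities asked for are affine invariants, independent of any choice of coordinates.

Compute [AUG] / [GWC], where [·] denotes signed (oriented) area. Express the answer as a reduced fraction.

Set Q = (0, 0), W = (1, 0), C = (0, 1), U = (3, 2); any affine frame gives the same invariant.
1. Y is the centroid of triangle QCU ⇒ Y = (1, 1)
2. G lies on line WQ with WG:GQ = 3:5 ⇒ G = (5/8, 0)
3. A lies on line YQ with YA:AQ = 5:1 ⇒ A = (1/6, 1/6)
2·[AUG] = -21/16, 2·[GWC] = 3/8
[AUG]:[GWC] = -21/16:3/8 = -7/2

[AUG]:[GWC] = -7/2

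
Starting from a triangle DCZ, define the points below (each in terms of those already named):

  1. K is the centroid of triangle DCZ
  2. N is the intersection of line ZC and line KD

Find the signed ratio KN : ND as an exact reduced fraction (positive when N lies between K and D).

Set D = (0, 0), C = (1, 0), Z = (0, 1); any affine frame gives the same invariant.
1. K is the centroid of triangle DCZ ⇒ K = (1/3, 1/3)
2. N is the intersection of line ZC and line KD ⇒ N = (1/2, 1/2)
N = K + t·(D−K) with t = -1/2, so KN:ND = t:(1−t) = -1/2:3/2

KN:ND = -1/3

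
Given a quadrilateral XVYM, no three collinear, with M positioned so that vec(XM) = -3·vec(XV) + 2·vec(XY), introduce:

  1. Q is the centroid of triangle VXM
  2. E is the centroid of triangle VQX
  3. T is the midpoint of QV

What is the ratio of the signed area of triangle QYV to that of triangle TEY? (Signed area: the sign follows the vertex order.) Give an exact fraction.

[QYV]:[TEY] = 18

Choose coordinates X = (0, 0), V = (1, 0), Y = (0, 1), M = (-3, 2).
1. Q is the centroid of triangle VXM ⇒ Q = (-2/3, 2/3)
2. E is the centroid of triangle VQX ⇒ E = (1/9, 2/9)
3. T is the midpoint of QV ⇒ T = (1/6, 1/3)
2·[QYV] = -1, 2·[TEY] = -1/18
[QYV]:[TEY] = -1:-1/18 = 18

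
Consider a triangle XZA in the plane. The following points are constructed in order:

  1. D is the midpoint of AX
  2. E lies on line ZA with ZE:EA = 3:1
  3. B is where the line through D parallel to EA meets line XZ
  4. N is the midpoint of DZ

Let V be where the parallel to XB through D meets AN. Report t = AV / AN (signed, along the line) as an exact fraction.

t = 2/3

Set X = (0, 0), Z = (1, 0), A = (0, 1); any affine frame gives the same invariant.
1. D is the midpoint of AX ⇒ D = (0, 1/2)
2. E lies on line ZA with ZE:EA = 3:1 ⇒ E = (1/4, 3/4)
3. B is where the line through D parallel to EA meets line XZ ⇒ B = (1/2, 0)
4. N is the midpoint of DZ ⇒ N = (1/2, 1/4)
through D parallel to XB: direction (1/2, 0); meets AN at V = (1/3, 1/2)
V = A + t·(N−A) with t = 2/3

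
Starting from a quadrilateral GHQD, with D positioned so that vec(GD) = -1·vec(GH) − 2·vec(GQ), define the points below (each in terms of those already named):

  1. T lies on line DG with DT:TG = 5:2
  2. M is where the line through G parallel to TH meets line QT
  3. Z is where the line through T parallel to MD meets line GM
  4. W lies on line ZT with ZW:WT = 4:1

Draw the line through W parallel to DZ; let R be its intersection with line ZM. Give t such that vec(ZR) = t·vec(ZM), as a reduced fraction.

Set G = (0, 0), H = (1, 0), Q = (0, 1), D = (-1, -2); any affine frame gives the same invariant.
1. T lies on line DG with DT:TG = 5:2 ⇒ T = (-2/7, -4/7)
2. M is where the line through G parallel to TH meets line QT ⇒ M = (-18/91, -8/91)
3. Z is where the line through T parallel to MD meets line GM ⇒ Z = (-36/637, -16/637)
4. W lies on line ZT with ZW:WT = 4:1 ⇒ W = (-764/3185, -1472/3185)
through W parallel to DZ: direction (601/637, 1258/637); meets ZM at R = (-108/4459, -48/4459)
R = Z + t·(M−Z) with t = -8/35

t = -8/35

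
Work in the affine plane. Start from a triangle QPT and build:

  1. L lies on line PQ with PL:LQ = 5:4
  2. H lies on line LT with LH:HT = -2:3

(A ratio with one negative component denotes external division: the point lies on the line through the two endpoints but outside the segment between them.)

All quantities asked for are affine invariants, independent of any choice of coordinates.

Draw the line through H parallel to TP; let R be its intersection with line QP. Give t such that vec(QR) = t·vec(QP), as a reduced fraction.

Choose coordinates Q = (0, 0), P = (1, 0), T = (0, 1).
1. L lies on line PQ with PL:LQ = 5:4 ⇒ L = (4/9, 0)
2. H lies on line LT with LH:HT = -2:3 ⇒ H = (4/3, -2)
through H parallel to TP: direction (1, -1); meets QP at R = (-2/3, 0)
R = Q + t·(P−Q) with t = -2/3

t = -2/3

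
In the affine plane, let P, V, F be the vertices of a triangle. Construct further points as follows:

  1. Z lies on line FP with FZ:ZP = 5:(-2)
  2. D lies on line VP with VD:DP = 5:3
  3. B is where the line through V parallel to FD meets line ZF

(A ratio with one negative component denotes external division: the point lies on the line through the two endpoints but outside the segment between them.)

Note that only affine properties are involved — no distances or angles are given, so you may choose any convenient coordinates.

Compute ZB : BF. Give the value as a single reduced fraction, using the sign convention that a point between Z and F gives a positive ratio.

Work in coordinates with P = (0, 0), V = (1, 0), F = (0, 1).
1. Z lies on line FP with FZ:ZP = 5:(-2) ⇒ Z = (0, -2/3)
2. D lies on line VP with VD:DP = 5:3 ⇒ D = (3/8, 0)
3. B is where the line through V parallel to FD meets line ZF ⇒ B = (0, 8/3)
B = Z + t·(F−Z) with t = 2, so ZB:BF = t:(1−t) = 2:-1

ZB:BF = -2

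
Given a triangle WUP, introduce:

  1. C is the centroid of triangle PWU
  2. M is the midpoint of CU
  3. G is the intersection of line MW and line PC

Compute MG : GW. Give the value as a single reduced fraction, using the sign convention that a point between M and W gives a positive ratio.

MG:GW = 1/2

Set W = (0, 0), U = (1, 0), P = (0, 1); any affine frame gives the same invariant.
1. C is the centroid of triangle PWU ⇒ C = (1/3, 1/3)
2. M is the midpoint of CU ⇒ M = (2/3, 1/6)
3. G is the intersection of line MW and line PC ⇒ G = (4/9, 1/9)
G = M + t·(W−M) with t = 1/3, so MG:GW = t:(1−t) = 1/3:2/3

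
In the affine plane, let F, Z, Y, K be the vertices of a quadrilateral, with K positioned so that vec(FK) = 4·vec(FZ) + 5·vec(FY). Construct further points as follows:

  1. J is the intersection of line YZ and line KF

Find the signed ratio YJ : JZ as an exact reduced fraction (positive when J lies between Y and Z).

Set F = (0, 0), Z = (1, 0), Y = (0, 1), K = (4, 5); any affine frame gives the same invariant.
1. J is the intersection of line YZ and line KF ⇒ J = (4/9, 5/9)
J = Y + t·(Z−Y) with t = 4/9, so YJ:JZ = t:(1−t) = 4/9:5/9

YJ:JZ = 4/5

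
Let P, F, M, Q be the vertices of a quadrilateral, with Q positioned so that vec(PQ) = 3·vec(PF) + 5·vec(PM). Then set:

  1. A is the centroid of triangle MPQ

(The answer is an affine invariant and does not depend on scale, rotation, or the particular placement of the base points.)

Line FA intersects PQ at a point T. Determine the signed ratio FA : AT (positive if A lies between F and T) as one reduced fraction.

Set P = (0, 0), F = (1, 0), M = (0, 1), Q = (3, 5); any affine frame gives the same invariant.
1. A is the centroid of triangle MPQ ⇒ A = (1, 2)
line FA meets PQ at T = (1, 5/3)
A = F + t·(T−F) with t = 6/5, so FA:AT = 6/5:-1/5

FA:AT = -6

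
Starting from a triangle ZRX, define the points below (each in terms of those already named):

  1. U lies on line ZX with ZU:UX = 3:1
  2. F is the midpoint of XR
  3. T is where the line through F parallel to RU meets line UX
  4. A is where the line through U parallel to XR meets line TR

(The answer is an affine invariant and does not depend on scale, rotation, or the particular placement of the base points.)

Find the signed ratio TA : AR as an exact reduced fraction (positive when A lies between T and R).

Work in coordinates with Z = (0, 0), R = (1, 0), X = (0, 1).
1. U lies on line ZX with ZU:UX = 3:1 ⇒ U = (0, 3/4)
2. F is the midpoint of XR ⇒ F = (1/2, 1/2)
3. T is where the line through F parallel to RU meets line UX ⇒ T = (0, 7/8)
4. A is where the line through U parallel to XR meets line TR ⇒ A = (-1, 7/4)
A = T + t·(R−T) with t = -1, so TA:AR = t:(1−t) = -1:2

TA:AR = -1/2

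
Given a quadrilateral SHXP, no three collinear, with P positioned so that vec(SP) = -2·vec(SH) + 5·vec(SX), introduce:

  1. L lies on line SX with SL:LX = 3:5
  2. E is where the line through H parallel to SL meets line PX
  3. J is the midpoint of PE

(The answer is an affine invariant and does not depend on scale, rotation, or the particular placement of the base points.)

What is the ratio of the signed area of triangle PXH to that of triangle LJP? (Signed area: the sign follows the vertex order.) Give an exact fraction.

Work in coordinates with S = (0, 0), H = (1, 0), X = (0, 1), P = (-2, 5).
1. L lies on line SX with SL:LX = 3:5 ⇒ L = (0, 3/8)
2. E is where the line through H parallel to SL meets line PX ⇒ E = (1, -1)
3. J is the midpoint of PE ⇒ J = (-1/2, 2)
2·[PXH] = 2, 2·[LJP] = 15/16
[PXH]:[LJP] = 2:15/16 = 32/15

[PXH]:[LJP] = 32/15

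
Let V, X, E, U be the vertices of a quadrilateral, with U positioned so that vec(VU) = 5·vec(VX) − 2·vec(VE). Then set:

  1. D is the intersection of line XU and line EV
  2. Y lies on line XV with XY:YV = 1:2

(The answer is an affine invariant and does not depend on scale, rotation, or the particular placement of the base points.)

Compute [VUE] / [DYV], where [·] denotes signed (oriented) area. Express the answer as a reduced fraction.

[VUE]:[DYV] = -15

Choose coordinates V = (0, 0), X = (1, 0), E = (0, 1), U = (5, -2).
1. D is the intersection of line XU and line EV ⇒ D = (0, 1/2)
2. Y lies on line XV with XY:YV = 1:2 ⇒ Y = (2/3, 0)
2·[VUE] = 5, 2·[DYV] = -1/3
[VUE]:[DYV] = 5:-1/3 = -15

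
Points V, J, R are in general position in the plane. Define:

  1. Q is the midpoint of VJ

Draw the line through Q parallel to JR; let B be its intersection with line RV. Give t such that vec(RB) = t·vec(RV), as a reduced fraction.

t = 1/2

Set V = (0, 0), J = (1, 0), R = (0, 1); any affine frame gives the same invariant.
1. Q is the midpoint of VJ ⇒ Q = (1/2, 0)
through Q parallel to JR: direction (-1, 1); meets RV at B = (0, 1/2)
B = R + t·(V−R) with t = 1/2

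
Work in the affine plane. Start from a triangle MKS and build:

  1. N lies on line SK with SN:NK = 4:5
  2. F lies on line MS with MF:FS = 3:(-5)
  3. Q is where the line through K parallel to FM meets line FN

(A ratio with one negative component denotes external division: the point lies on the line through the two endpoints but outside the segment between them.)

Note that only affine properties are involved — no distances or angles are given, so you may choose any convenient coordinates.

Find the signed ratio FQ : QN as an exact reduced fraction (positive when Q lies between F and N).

Work in coordinates with M = (0, 0), K = (1, 0), S = (0, 1).
1. N lies on line SK with SN:NK = 4:5 ⇒ N = (4/9, 5/9)
2. F lies on line MS with MF:FS = 3:(-5) ⇒ F = (0, -3/2)
3. Q is where the line through K parallel to FM meets line FN ⇒ Q = (1, 25/8)
Q = F + t·(N−F) with t = 9/4, so FQ:QN = t:(1−t) = 9/4:-5/4

FQ:QN = -9/5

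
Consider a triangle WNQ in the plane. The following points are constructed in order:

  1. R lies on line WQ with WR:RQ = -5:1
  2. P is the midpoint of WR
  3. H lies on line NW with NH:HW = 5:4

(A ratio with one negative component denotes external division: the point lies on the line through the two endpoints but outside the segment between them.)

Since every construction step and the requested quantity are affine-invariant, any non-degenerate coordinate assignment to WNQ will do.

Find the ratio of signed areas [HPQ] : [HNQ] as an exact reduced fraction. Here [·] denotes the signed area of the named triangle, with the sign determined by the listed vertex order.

[HPQ]:[HNQ] = -3/10

Choose coordinates W = (0, 0), N = (1, 0), Q = (0, 1).
1. R lies on line WQ with WR:RQ = -5:1 ⇒ R = (0, 5/4)
2. P is the midpoint of WR ⇒ P = (0, 5/8)
3. H lies on line NW with NH:HW = 5:4 ⇒ H = (4/9, 0)
2·[HPQ] = -1/6, 2·[HNQ] = 5/9
[HPQ]:[HNQ] = -1/6:5/9 = -3/10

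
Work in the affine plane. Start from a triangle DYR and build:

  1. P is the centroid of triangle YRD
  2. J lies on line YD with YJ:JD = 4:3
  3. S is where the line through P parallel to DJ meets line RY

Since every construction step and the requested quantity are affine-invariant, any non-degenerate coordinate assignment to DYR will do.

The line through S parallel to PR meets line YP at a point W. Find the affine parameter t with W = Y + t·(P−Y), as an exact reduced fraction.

Choose coordinates D = (0, 0), Y = (1, 0), R = (0, 1).
1. P is the centroid of triangle YRD ⇒ P = (1/3, 1/3)
2. J lies on line YD with YJ:JD = 4:3 ⇒ J = (3/7, 0)
3. S is where the line through P parallel to DJ meets line RY ⇒ S = (2/3, 1/3)
through S parallel to PR: direction (-1/3, 2/3); meets YP at W = (7/9, 1/9)
W = Y + t·(P−Y) with t = 1/3

t = 1/3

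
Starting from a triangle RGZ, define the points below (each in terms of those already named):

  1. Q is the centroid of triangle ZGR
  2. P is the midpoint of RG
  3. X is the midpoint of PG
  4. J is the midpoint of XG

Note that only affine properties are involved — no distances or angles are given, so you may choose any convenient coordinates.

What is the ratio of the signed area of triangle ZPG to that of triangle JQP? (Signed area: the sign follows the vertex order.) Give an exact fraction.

[ZPG]:[JQP] = 4

Assign R = (0, 0), G = (1, 0), Z = (0, 1) — the answer is frame-independent, so this choice is without loss of generality.
1. Q is the centroid of triangle ZGR ⇒ Q = (1/3, 1/3)
2. P is the midpoint of RG ⇒ P = (1/2, 0)
3. X is the midpoint of PG ⇒ X = (3/4, 0)
4. J is the midpoint of XG ⇒ J = (7/8, 0)
2·[ZPG] = 1/2, 2·[JQP] = 1/8
[ZPG]:[JQP] = 1/2:1/8 = 4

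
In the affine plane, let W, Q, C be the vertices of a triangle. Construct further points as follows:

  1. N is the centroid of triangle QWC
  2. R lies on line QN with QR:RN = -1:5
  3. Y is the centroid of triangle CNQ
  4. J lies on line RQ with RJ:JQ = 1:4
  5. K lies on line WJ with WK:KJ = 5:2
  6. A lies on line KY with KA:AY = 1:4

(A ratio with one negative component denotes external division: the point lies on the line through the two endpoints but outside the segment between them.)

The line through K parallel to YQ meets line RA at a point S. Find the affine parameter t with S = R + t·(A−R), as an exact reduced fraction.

t = 25/21

Set W = (0, 0), Q = (1, 0), C = (0, 1); any affine frame gives the same invariant.
1. N is the centroid of triangle QWC ⇒ N = (1/3, 1/3)
2. R lies on line QN with QR:RN = -1:5 ⇒ R = (7/6, -1/12)
3. Y is the centroid of triangle CNQ ⇒ Y = (4/9, 4/9)
4. J lies on line RQ with RJ:JQ = 1:4 ⇒ J = (17/15, -1/15)
5. K lies on line WJ with WK:KJ = 5:2 ⇒ K = (17/21, -1/21)
6. A lies on line KY with KA:AY = 1:4 ⇒ A = (232/315, 16/315)
through K parallel to YQ: direction (5/9, -4/9); meets RA at S = (866/1323, 101/1323)
S = R + t·(A−R) with t = 25/21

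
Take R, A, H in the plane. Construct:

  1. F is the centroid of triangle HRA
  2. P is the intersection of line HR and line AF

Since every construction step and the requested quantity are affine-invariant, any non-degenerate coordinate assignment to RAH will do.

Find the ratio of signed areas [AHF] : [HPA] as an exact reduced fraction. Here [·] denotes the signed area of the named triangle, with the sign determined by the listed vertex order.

[AHF]:[HPA] = 2/3

Set R = (0, 0), A = (1, 0), H = (0, 1); any affine frame gives the same invariant.
1. F is the centroid of triangle HRA ⇒ F = (1/3, 1/3)
2. P is the intersection of line HR and line AF ⇒ P = (0, 1/2)
2·[AHF] = 1/3, 2·[HPA] = 1/2
[AHF]:[HPA] = 1/3:1/2 = 2/3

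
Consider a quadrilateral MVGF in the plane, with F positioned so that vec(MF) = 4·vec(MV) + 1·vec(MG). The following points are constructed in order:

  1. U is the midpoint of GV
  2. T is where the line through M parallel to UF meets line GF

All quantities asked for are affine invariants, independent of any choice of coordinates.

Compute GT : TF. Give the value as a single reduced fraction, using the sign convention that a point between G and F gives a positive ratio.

GT:TF = -7/3

Choose coordinates M = (0, 0), V = (1, 0), G = (0, 1), F = (4, 1).
1. U is the midpoint of GV ⇒ U = (1/2, 1/2)
2. T is where the line through M parallel to UF meets line GF ⇒ T = (7, 1)
T = G + t·(F−G) with t = 7/4, so GT:TF = t:(1−t) = 7/4:-3/4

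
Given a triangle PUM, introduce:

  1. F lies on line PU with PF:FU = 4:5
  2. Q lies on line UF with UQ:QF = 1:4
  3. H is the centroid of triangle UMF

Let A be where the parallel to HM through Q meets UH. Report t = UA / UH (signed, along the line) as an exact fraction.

Work in coordinates with P = (0, 0), U = (1, 0), M = (0, 1).
1. F lies on line PU with PF:FU = 4:5 ⇒ F = (4/9, 0)
2. Q lies on line UF with UQ:QF = 1:4 ⇒ Q = (8/9, 0)
3. H is the centroid of triangle UMF ⇒ H = (13/27, 1/3)
through Q parallel to HM: direction (-13/27, 2/3); meets UH at A = (107/135, 2/15)
A = U + t·(H−U) with t = 2/5

t = 2/5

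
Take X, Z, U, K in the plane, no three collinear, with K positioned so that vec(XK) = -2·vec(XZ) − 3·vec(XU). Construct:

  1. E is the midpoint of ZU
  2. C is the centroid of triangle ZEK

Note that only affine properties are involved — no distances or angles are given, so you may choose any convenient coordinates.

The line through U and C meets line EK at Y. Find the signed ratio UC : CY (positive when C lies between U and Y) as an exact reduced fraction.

UC:CY = -4

Choose coordinates X = (0, 0), Z = (1, 0), U = (0, 1), K = (-2, -3).
1. E is the midpoint of ZU ⇒ E = (1/2, 1/2)
2. C is the centroid of triangle ZEK ⇒ C = (-1/6, -5/6)
line UC meets EK at Y = (-1/8, -3/8)
C = U + t·(Y−U) with t = 4/3, so UC:CY = 4/3:-1/3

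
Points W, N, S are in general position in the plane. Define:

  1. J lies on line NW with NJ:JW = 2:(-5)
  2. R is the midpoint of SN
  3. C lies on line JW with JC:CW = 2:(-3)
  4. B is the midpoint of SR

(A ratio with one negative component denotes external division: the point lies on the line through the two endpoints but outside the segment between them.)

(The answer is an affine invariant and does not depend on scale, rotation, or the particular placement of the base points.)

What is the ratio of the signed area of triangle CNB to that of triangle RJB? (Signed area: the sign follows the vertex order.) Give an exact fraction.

Assign W = (0, 0), N = (1, 0), S = (0, 1) — the answer is frame-independent, so this choice is without loss of generality.
1. J lies on line NW with NJ:JW = 2:(-5) ⇒ J = (5/3, 0)
2. R is the midpoint of SN ⇒ R = (1/2, 1/2)
3. C lies on line JW with JC:CW = 2:(-3) ⇒ C = (5, 0)
4. B is the midpoint of SR ⇒ B = (1/4, 3/4)
2·[CNB] = -3, 2·[RJB] = 1/6
[CNB]:[RJB] = -3:1/6 = -18

[CNB]:[RJB] = -18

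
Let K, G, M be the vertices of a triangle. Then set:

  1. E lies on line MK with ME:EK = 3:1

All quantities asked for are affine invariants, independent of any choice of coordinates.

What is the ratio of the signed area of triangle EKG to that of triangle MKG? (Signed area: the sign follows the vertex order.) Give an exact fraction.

Assign K = (0, 0), G = (1, 0), M = (0, 1) — the answer is frame-independent, so this choice is without loss of generality.
1. E lies on line MK with ME:EK = 3:1 ⇒ E = (0, 1/4)
2·[EKG] = 1/4, 2·[MKG] = 1
[EKG]:[MKG] = 1/4:1 = 1/4

[EKG]:[MKG] = 1/4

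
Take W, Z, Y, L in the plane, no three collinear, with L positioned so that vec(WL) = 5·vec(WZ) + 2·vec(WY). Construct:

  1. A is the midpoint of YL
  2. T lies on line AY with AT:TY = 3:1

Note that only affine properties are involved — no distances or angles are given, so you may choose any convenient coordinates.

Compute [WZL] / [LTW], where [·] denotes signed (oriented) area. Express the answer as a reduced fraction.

Set W = (0, 0), Z = (1, 0), Y = (0, 1), L = (5, 2); any affine frame gives the same invariant.
1. A is the midpoint of YL ⇒ A = (5/2, 3/2)
2. T lies on line AY with AT:TY = 3:1 ⇒ T = (5/8, 9/8)
2·[WZL] = 2, 2·[LTW] = 35/8
[WZL]:[LTW] = 2:35/8 = 16/35

[WZL]:[LTW] = 16/35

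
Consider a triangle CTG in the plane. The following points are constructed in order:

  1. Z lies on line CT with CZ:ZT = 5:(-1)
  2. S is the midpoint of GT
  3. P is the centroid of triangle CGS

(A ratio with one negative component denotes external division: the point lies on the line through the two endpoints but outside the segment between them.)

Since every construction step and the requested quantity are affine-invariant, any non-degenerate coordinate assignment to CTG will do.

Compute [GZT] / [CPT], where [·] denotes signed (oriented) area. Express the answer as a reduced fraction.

Set C = (0, 0), T = (1, 0), G = (0, 1); any affine frame gives the same invariant.
1. Z lies on line CT with CZ:ZT = 5:(-1) ⇒ Z = (5/4, 0)
2. S is the midpoint of GT ⇒ S = (1/2, 1/2)
3. P is the centroid of triangle CGS ⇒ P = (1/6, 1/2)
2·[GZT] = -1/4, 2·[CPT] = -1/2
[GZT]:[CPT] = -1/4:-1/2 = 1/2

[GZT]:[CPT] = 1/2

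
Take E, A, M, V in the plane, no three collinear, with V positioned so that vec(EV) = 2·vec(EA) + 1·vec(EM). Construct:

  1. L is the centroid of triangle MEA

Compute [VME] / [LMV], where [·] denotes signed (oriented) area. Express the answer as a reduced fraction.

[VME]:[LMV] = -3/2

Assign E = (0, 0), A = (1, 0), M = (0, 1), V = (2, 1) — the answer is frame-independent, so this choice is without loss of generality.
1. L is the centroid of triangle MEA ⇒ L = (1/3, 1/3)
2·[VME] = 2, 2·[LMV] = -4/3
[VME]:[LMV] = 2:-4/3 = -3/2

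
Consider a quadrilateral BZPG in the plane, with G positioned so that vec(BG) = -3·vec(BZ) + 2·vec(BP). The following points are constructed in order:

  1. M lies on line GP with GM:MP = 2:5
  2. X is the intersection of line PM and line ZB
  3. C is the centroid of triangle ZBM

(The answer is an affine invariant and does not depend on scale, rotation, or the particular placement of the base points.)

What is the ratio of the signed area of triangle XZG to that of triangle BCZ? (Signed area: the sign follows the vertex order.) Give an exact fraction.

Choose coordinates B = (0, 0), Z = (1, 0), P = (0, 1), G = (-3, 2).
1. M lies on line GP with GM:MP = 2:5 ⇒ M = (-15/7, 12/7)
2. X is the intersection of line PM and line ZB ⇒ X = (3, 0)
3. C is the centroid of triangle ZBM ⇒ C = (-8/21, 4/7)
2·[XZG] = -4, 2·[BCZ] = -4/7
[XZG]:[BCZ] = -4:-4/7 = 7

[XZG]:[BCZ] = 7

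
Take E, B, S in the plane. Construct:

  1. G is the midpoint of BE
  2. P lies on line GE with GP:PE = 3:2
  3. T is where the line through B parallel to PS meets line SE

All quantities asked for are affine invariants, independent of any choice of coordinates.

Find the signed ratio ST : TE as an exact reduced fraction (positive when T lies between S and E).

ST:TE = -4/5

Set E = (0, 0), B = (1, 0), S = (0, 1); any affine frame gives the same invariant.
1. G is the midpoint of BE ⇒ G = (1/2, 0)
2. P lies on line GE with GP:PE = 3:2 ⇒ P = (1/5, 0)
3. T is where the line through B parallel to PS meets line SE ⇒ T = (0, 5)
T = S + t·(E−S) with t = -4, so ST:TE = t:(1−t) = -4:5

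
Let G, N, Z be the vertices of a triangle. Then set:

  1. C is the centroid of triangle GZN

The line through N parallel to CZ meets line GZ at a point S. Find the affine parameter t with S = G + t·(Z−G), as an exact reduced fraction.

t = 2

Choose coordinates G = (0, 0), N = (1, 0), Z = (0, 1).
1. C is the centroid of triangle GZN ⇒ C = (1/3, 1/3)
through N parallel to CZ: direction (-1/3, 2/3); meets GZ at S = (0, 2)
S = G + t·(Z−G) with t = 2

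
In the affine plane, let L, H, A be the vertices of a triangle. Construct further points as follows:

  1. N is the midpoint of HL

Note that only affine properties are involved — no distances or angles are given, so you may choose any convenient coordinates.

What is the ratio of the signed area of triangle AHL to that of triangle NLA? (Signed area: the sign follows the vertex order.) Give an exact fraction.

[AHL]:[NLA] = 2

Work in coordinates with L = (0, 0), H = (1, 0), A = (0, 1).
1. N is the midpoint of HL ⇒ N = (1/2, 0)
2·[AHL] = -1, 2·[NLA] = -1/2
[AHL]:[NLA] = -1:-1/2 = 2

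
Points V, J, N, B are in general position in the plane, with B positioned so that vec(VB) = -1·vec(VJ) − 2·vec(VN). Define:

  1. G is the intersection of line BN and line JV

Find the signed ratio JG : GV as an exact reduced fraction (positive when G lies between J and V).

Choose coordinates V = (0, 0), J = (1, 0), N = (0, 1), B = (-1, -2).
1. G is the intersection of line BN and line JV ⇒ G = (-1/3, 0)
G = J + t·(V−J) with t = 4/3, so JG:GV = t:(1−t) = 4/3:-1/3

JG:GV = -4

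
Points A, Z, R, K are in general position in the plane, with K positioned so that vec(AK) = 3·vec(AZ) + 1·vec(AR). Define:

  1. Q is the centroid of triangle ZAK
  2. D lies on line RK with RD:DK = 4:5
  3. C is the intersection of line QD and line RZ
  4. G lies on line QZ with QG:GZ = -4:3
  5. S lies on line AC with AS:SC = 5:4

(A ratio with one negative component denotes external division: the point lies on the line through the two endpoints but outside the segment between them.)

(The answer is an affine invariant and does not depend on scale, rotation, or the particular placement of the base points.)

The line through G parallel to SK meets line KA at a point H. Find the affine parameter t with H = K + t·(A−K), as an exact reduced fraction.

Choose coordinates A = (0, 0), Z = (1, 0), R = (0, 1), K = (3, 1).
1. Q is the centroid of triangle ZAK ⇒ Q = (4/3, 1/3)
2. D lies on line RK with RD:DK = 4:5 ⇒ D = (4/3, 1)
3. C is the intersection of line QD and line RZ ⇒ C = (4/3, -1/3)
4. G lies on line QZ with QG:GZ = -4:3 ⇒ G = (0, -1)
5. S lies on line AC with AS:SC = 5:4 ⇒ S = (20/27, -5/27)
through G parallel to SK: direction (61/27, 32/27); meets KA at H = (183/35, 61/35)
H = K + t·(A−K) with t = -26/35

t = -26/35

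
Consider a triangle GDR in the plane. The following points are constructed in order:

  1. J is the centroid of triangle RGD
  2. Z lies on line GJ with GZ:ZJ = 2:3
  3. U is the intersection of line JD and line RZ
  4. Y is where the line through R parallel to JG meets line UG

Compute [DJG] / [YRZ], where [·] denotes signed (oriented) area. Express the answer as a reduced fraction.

[DJG]:[YRZ] = 3/2

Assign G = (0, 0), D = (1, 0), R = (0, 1) — the answer is frame-independent, so this choice is without loss of generality.
1. J is the centroid of triangle RGD ⇒ J = (1/3, 1/3)
2. Z lies on line GJ with GZ:ZJ = 2:3 ⇒ Z = (2/15, 2/15)
3. U is the intersection of line JD and line RZ ⇒ U = (1/12, 11/24)
4. Y is where the line through R parallel to JG meets line UG ⇒ Y = (2/9, 11/9)
2·[DJG] = 1/3, 2·[YRZ] = 2/9
[DJG]:[YRZ] = 1/3:2/9 = 3/2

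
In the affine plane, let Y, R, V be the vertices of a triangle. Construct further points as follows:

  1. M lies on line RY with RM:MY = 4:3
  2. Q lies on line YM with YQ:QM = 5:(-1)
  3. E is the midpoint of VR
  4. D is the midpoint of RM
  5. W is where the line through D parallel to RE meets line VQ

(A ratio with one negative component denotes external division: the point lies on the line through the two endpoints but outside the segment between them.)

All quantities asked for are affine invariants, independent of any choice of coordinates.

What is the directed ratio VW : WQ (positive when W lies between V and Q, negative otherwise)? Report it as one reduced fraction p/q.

VW:WQ = 8/5

Set Y = (0, 0), R = (1, 0), V = (0, 1); any affine frame gives the same invariant.
1. M lies on line RY with RM:MY = 4:3 ⇒ M = (3/7, 0)
2. Q lies on line YM with YQ:QM = 5:(-1) ⇒ Q = (15/28, 0)
3. E is the midpoint of VR ⇒ E = (1/2, 1/2)
4. D is the midpoint of RM ⇒ D = (5/7, 0)
5. W is where the line through D parallel to RE meets line VQ ⇒ W = (30/91, 5/13)
W = V + t·(Q−V) with t = 8/13, so VW:WQ = t:(1−t) = 8/13:5/13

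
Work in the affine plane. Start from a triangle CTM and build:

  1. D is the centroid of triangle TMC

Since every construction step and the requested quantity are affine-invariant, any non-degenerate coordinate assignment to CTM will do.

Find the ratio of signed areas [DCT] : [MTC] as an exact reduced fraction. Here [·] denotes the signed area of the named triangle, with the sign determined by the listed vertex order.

Choose coordinates C = (0, 0), T = (1, 0), M = (0, 1).
1. D is the centroid of triangle TMC ⇒ D = (1/3, 1/3)
2·[DCT] = 1/3, 2·[MTC] = -1
[DCT]:[MTC] = 1/3:-1 = -1/3

[DCT]:[MTC] = -1/3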